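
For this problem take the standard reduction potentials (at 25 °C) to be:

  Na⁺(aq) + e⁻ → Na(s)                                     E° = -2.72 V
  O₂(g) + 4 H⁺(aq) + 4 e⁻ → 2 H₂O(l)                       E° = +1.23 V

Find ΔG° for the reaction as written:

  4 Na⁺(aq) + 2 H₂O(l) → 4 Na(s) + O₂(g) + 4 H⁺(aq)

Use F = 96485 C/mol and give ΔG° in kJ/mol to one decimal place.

As written, Na⁺/Na is reduced (cathode) and O₂/H₂O is oxidised (anode), so E°cell = (-2.72) − (+1.23) = -3.95 V.
Balancing electrons gives n = 4.
ΔG° = −nFE° = −(4)(96485)(-3.95) = 1,524,463 J = +1524.5 kJ/mol.

+1524.5 kJ/mol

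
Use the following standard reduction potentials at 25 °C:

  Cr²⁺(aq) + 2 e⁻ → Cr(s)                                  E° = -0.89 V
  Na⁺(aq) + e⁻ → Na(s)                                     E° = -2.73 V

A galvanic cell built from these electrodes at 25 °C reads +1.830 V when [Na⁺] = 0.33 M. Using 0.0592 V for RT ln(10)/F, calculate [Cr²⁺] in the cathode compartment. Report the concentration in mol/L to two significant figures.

0.050 M

Cr²⁺/Cr is the cathode, Na⁺/Na the anode: E°cell = +1.84 V, n = 2.
Overall reaction: Cr²⁺(aq) + 2 Na(s) → Cr(s) + 2 Na⁺(aq); Q = [Na⁺]^2/[Cr²⁺]^1.
From E = E° − (0.0592/n) log Q: log Q = (E° − E)·n/0.0592 = (+1.84 − (+1.830))·2/0.0592 = 0.3378.
So 1·log[Cr²⁺] = 2·log(0.33) − log Q = -0.9630 − (0.3378) = -1.3008; [Cr²⁺] = 10^(-1.3008) ≈ 0.050 M.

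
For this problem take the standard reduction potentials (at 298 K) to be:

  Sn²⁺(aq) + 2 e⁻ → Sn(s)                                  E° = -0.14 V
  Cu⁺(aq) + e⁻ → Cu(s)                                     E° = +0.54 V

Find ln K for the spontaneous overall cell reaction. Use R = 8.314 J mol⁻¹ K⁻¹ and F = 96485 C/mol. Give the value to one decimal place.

Cathode: Cu⁺/Cu; anode: Sn²⁺/Sn. E°cell = (+0.54) − (-0.14) = +0.68 V, with n = 2.
ΔG° = −nFE° = −RT ln K, so ln K = nFE°/(RT) = (2)(96485)(+0.68) / ((8.314)(298)) = 52.963.

53.0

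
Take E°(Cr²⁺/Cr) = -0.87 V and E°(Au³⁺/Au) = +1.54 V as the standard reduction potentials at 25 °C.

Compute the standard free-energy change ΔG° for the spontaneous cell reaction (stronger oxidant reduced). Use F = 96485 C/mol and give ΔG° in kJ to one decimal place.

-1395.2 kJ

Au³⁺/Au (E° = +1.54 V) is the cathode; Cr²⁺/Cr (E° = -0.87 V) is the anode, so E°cell = +2.41 V.
Balancing electrons gives n = 6 (lcm of 3 and 2).
ΔG° = −nFE° = −(6)(96485)(+2.41) = -1,395,173 J = -1395.2 kJ.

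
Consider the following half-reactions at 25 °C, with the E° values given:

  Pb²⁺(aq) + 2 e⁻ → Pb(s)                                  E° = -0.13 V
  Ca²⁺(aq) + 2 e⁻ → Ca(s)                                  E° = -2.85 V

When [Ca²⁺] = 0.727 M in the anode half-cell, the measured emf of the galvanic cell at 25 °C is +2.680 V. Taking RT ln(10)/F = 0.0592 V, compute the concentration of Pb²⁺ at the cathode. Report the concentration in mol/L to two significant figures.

Pb²⁺/Pb is the cathode, Ca²⁺/Ca the anode: E°cell = +2.72 V, n = 2.
Overall reaction: Pb²⁺(aq) + Ca(s) → Pb(s) + Ca²⁺(aq); Q = [Ca²⁺]^1/[Pb²⁺]^1.
From E = E° − (0.0592/n) log Q: log Q = (E° − E)·n/0.0592 = (+2.72 − (+2.680))·2/0.0592 = 1.3514.
So 1·log[Pb²⁺] = 1·log(0.727) − log Q = -0.1385 − (1.3514) = -1.4899; [Pb²⁺] = 10^(-1.4899) ≈ 0.032 M.

0.032 M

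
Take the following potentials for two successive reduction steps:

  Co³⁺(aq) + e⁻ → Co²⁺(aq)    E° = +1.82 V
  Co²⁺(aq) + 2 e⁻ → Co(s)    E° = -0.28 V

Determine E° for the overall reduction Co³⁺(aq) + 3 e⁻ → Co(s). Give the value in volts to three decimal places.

Since ΔG° = −nFE° is additive over sequential reductions, n₃E°₃ = n₁E°₁ + n₂E°₂.
E°₃ = (1×+1.82 + 2×-0.28) / 3 = (+1.260) / 3 = +0.420 V.
Simply averaging or adding the two E° values would be wrong; the electron-weighted sum is required.

+0.420 V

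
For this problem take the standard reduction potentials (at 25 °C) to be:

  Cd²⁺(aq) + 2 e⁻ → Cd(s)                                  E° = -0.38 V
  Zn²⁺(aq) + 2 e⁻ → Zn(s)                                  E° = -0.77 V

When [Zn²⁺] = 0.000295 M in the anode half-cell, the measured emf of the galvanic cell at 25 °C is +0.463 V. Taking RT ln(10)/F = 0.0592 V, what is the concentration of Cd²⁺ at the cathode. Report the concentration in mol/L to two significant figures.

0.086 M

Cd²⁺/Cd is the cathode, Zn²⁺/Zn the anode: E°cell = +0.39 V, n = 2.
Overall reaction: Cd²⁺(aq) + Zn(s) → Cd(s) + Zn²⁺(aq); Q = [Zn²⁺]^1/[Cd²⁺]^1.
From E = E° − (0.0592/n) log Q: log Q = (E° − E)·n/0.0592 = (+0.39 − (+0.463))·2/0.0592 = -2.4662.
So 1·log[Cd²⁺] = 1·log(0.000295) − log Q = -3.5302 − (-2.4662) = -1.0640; [Cd²⁺] = 10^(-1.0640) ≈ 0.086 M.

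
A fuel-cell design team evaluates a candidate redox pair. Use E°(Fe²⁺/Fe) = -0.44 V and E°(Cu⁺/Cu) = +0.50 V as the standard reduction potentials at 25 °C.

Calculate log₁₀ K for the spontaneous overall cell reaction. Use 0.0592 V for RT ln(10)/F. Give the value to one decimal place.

31.8

Cathode: Cu⁺/Cu; anode: Fe²⁺/Fe. E°cell = +0.94 V, n = 2.
log K = nE°cell / 0.0592 = (2)(+0.94) / 0.0592 = 31.8.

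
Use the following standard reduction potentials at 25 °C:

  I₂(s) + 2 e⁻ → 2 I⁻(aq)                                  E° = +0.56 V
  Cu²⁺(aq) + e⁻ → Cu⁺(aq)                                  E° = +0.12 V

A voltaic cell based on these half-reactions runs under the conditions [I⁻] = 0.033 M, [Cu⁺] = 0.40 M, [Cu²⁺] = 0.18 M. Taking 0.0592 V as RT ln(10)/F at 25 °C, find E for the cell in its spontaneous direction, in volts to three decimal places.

I₂/I⁻ is the cathode (higher E°), Cu²⁺/Cu⁺ the anode: E°cell = +0.56 − (+0.12) = +0.44 V, n = 2.
Overall: I₂(s) + 2 Cu⁺(aq) → 2 I⁻(aq) + 2 Cu²⁺(aq)
Q = [I⁻]^2·[Cu²⁺]^2 / ([Cu⁺]^2); log Q = -3.657.
E = E° − (0.0592/n) log Q = +0.44 − (0.0592/2)(-3.657) = +0.548 V.

+0.548 V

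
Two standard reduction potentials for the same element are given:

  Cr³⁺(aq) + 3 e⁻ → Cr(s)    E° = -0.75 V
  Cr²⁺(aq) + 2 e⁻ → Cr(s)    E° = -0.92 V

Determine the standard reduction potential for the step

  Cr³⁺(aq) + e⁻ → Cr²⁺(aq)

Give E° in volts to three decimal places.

Sequential free energies add, so n₃E°₃ = n₁E°₁ + n₂E°₂.
With n₃ = 3, and the known step contributing 2×(-0.92) V, the unknown satisfies 1·E° = 3×(-0.75) − 2×(-0.92) = -0.410.
E° = -0.410 / 1 = -0.410 V.

-0.410 V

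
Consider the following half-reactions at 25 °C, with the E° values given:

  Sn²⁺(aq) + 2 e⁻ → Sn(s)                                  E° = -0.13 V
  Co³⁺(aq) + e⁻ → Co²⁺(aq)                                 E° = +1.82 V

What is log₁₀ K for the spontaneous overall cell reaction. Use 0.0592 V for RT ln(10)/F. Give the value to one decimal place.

65.9

Cathode: Co³⁺/Co²⁺; anode: Sn²⁺/Sn. E°cell = +1.95 V, n = 2.
log K = nE°cell / 0.0592 = (2)(+1.95) / 0.0592 = 65.9.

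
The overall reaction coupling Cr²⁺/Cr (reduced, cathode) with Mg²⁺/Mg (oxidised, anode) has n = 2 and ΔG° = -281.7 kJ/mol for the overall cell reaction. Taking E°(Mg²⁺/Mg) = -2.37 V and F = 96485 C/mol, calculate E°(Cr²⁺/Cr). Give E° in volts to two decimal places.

-0.91 V

E°cell = −ΔG°/(nF) = −(-281.7×10³)/((2)(96485)) = +1.460 V.
Since Cr²⁺/Cr is the cathode and Mg²⁺/Mg the anode, E°cell = E°(Cr²⁺/Cr) − E°(Mg²⁺/Mg).
So E°(Cr²⁺/Cr) = E°cell + E°(Mg²⁺/Mg) = +1.460 + (-2.37) = -0.91 V.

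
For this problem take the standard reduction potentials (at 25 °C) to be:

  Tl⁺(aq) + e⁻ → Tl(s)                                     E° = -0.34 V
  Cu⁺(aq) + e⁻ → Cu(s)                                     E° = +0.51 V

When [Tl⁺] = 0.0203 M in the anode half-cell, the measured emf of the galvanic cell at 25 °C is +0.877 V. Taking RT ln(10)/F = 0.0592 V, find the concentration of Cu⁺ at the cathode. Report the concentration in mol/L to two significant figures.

0.058 M

Cu⁺/Cu is the cathode, Tl⁺/Tl the anode: E°cell = +0.85 V, n = 1.
Overall reaction: Cu⁺(aq) + Tl(s) → Cu(s) + Tl⁺(aq); Q = [Tl⁺]^1/[Cu⁺]^1.
From E = E° − (0.0592/n) log Q: log Q = (E° − E)·n/0.0592 = (+0.85 − (+0.877))·1/0.0592 = -0.4561.
So 1·log[Cu⁺] = 1·log(0.0203) − log Q = -1.6925 − (-0.4561) = -1.2364; [Cu⁺] = 10^(-1.2364) ≈ 0.058 M.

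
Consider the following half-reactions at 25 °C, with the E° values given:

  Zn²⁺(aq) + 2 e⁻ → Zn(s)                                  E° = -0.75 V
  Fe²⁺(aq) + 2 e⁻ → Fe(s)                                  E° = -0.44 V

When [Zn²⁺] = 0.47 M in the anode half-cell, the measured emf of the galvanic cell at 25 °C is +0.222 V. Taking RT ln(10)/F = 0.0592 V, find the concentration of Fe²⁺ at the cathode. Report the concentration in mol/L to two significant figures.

Fe²⁺/Fe is the cathode, Zn²⁺/Zn the anode: E°cell = +0.31 V, n = 2.
Overall reaction: Fe²⁺(aq) + Zn(s) → Fe(s) + Zn²⁺(aq); Q = [Zn²⁺]^1/[Fe²⁺]^1.
From E = E° − (0.0592/n) log Q: log Q = (E° − E)·n/0.0592 = (+0.31 − (+0.222))·2/0.0592 = 2.9730.
So 1·log[Fe²⁺] = 1·log(0.47) − log Q = -0.3279 − (2.9730) = -3.3009; [Fe²⁺] = 10^(-3.3009) ≈ 0.00050 M.

0.00050 M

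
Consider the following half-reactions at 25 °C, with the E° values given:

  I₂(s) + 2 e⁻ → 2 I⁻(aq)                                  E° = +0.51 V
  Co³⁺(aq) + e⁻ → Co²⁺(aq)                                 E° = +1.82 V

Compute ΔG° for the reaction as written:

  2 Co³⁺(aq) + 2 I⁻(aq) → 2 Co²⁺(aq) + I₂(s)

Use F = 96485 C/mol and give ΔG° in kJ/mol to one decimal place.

-252.8 kJ/mol

As written, Co³⁺/Co²⁺ is reduced (cathode) and I₂/I⁻ is oxidised (anode), so E°cell = (+1.82) − (+0.51) = +1.31 V.
Balancing electrons gives n = 2.
ΔG° = −nFE° = −(2)(96485)(+1.31) = -252,791 J = -252.8 kJ/mol.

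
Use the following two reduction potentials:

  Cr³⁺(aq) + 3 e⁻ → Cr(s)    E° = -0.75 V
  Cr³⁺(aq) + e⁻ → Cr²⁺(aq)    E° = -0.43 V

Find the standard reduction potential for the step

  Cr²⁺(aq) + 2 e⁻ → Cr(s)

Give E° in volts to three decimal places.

-0.910 V

Sequential free energies add, so n₃E°₃ = n₁E°₁ + n₂E°₂.
With n₃ = 3, and the known step contributing 1×(-0.43) V, the unknown satisfies 2·E° = 3×(-0.75) − 1×(-0.43) = -1.820.
E° = -1.820 / 2 = -0.910 V.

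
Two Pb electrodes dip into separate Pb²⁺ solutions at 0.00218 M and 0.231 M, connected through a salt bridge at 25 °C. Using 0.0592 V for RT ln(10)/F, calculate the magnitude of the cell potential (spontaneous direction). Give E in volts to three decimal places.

For a concentration cell E°cell = 0. The 0.231 M side is the cathode (reduction is favoured where [Pb²⁺] is higher).
With n = 2, E = −(0.0592/2) log([Pb²⁺]ₐₙ/[Pb²⁺]꜀ₐₜ) = −(0.0592/2) log(0.00218/0.231) = −(0.0592/2)(-2.025) = +0.060 V.

+0.060 V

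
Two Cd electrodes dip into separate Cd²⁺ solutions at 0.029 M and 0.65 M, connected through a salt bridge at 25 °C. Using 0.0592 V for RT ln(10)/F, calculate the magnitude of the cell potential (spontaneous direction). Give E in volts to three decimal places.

+0.040 V

For a concentration cell E°cell = 0. The 0.65 M side is the cathode (reduction is favoured where [Cd²⁺] is higher).
With n = 2, E = −(0.0592/2) log([Cd²⁺]ₐₙ/[Cd²⁺]꜀ₐₜ) = −(0.0592/2) log(0.029/0.65) = −(0.0592/2)(-1.351) = +0.040 V.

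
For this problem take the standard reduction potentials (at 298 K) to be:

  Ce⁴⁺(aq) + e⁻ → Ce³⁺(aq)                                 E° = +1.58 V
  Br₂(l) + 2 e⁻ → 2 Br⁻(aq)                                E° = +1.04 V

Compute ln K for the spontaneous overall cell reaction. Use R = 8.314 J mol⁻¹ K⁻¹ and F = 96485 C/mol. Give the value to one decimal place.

42.1

Cathode: Ce⁴⁺/Ce³⁺; anode: Br₂/Br⁻. E°cell = (+1.58) − (+1.04) = +0.54 V, with n = 2.
ΔG° = −nFE° = −RT ln K, so ln K = nFE°/(RT) = (2)(96485)(+0.54) / ((8.314)(298)) = 42.059.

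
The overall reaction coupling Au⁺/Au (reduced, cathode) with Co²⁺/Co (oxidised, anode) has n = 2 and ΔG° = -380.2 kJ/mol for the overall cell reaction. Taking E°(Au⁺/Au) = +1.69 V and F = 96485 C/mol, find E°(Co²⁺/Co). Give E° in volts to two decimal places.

E°cell = −ΔG°/(nF) = −(-380.2×10³)/((2)(96485)) = +1.970 V.
Since Au⁺/Au is the cathode and Co²⁺/Co the anode, E°cell = E°(Au⁺/Au) − E°(Co²⁺/Co).
So E°(Co²⁺/Co) = E°(Au⁺/Au) − E°cell = (+1.69) − (+1.970) = -0.28 V.

-0.28 V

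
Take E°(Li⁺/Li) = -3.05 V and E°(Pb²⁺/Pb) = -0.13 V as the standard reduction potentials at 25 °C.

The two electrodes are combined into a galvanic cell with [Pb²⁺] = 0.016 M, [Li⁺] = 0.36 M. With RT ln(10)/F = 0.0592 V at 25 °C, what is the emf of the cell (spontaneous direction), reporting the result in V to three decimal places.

+2.893 V

Pb²⁺/Pb is the cathode (higher E°), Li⁺/Li the anode: E°cell = -0.13 − (-3.05) = +2.92 V, n = 2.
Overall: Pb²⁺(aq) + 2 Li(s) → Pb(s) + 2 Li⁺(aq)
Q = [Li⁺]^2 / ([Pb²⁺]); log Q = 0.908.
E = E° − (0.0592/n) log Q = +2.92 − (0.0592/2)(0.908) = +2.893 V.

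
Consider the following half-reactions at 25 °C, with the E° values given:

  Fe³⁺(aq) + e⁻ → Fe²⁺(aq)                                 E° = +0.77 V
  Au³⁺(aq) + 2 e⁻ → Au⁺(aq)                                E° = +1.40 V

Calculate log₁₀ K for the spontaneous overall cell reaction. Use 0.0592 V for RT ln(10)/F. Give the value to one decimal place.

Cathode: Au³⁺/Au⁺; anode: Fe³⁺/Fe²⁺. E°cell = +0.63 V, n = 2.
log K = nE°cell / 0.0592 = (2)(+0.63) / 0.0592 = 21.3.

21.3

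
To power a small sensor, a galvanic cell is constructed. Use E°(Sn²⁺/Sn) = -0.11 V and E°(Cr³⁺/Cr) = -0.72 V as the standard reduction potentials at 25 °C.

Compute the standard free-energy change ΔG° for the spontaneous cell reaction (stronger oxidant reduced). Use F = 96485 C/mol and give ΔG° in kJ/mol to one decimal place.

-353.1 kJ/mol

Sn²⁺/Sn (E° = -0.11 V) is the cathode; Cr³⁺/Cr (E° = -0.72 V) is the anode, so E°cell = +0.61 V.
Balancing electrons gives n = 6 (lcm of 2 and 3).
ΔG° = −nFE° = −(6)(96485)(+0.61) = -353,135 J = -353.1 kJ/mol.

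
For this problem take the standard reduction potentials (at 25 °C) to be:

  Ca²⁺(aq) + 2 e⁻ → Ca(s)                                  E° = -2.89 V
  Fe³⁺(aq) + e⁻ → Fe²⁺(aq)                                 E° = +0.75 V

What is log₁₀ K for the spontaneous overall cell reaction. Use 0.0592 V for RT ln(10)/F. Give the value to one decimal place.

123.0

Cathode: Fe³⁺/Fe²⁺; anode: Ca²⁺/Ca. E°cell = +3.64 V, n = 2.
log K = nE°cell / 0.0592 = (2)(+3.64) / 0.0592 = 123.0.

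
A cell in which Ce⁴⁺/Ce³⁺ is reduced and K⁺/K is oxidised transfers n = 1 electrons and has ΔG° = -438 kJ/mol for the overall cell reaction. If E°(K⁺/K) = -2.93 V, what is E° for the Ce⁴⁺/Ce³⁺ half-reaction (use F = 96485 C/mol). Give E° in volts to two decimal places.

E°cell = −ΔG°/(nF) = −(-438×10³)/((1)(96485)) = +4.540 V.
Since Ce⁴⁺/Ce³⁺ is the cathode and K⁺/K the anode, E°cell = E°(Ce⁴⁺/Ce³⁺) − E°(K⁺/K).
So E°(Ce⁴⁺/Ce³⁺) = E°cell + E°(K⁺/K) = +4.540 + (-2.93) = +1.61 V.

+1.61 V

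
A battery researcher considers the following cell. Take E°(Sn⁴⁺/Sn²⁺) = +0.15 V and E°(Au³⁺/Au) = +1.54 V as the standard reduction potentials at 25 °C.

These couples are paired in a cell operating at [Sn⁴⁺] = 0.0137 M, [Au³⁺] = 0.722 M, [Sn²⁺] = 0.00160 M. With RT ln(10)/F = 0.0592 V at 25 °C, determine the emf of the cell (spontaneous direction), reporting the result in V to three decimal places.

Au³⁺/Au is the cathode (higher E°), Sn⁴⁺/Sn²⁺ the anode: E°cell = +1.54 − (+0.15) = +1.39 V, n = 6.
Overall: 2 Au³⁺(aq) + 3 Sn²⁺(aq) → 2 Au(s) + 3 Sn⁴⁺(aq)
Q = [Sn⁴⁺]^3 / ([Au³⁺]^2·[Sn²⁺]^3); log Q = 3.081.
E = E° − (0.0592/n) log Q = +1.39 − (0.0592/6)(3.081) = +1.360 V.

+1.360 V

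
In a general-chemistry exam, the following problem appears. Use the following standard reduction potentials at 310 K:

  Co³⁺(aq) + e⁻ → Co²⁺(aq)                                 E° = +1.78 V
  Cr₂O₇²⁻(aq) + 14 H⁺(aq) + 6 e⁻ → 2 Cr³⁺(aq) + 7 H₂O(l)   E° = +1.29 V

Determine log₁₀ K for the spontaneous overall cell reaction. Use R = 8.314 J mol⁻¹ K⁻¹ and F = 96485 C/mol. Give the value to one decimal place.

47.8

Cathode: Co³⁺/Co²⁺; anode: Cr₂O₇²⁻/Cr³⁺. E°cell = (+1.78) − (+1.29) = +0.49 V, with n = 6.
ΔG° = −nFE° = −RT ln K, so ln K = nFE°/(RT) = (6)(96485)(+0.49) / ((8.314)(310)) = 110.061.
log₁₀ K = 110.061 / ln 10 = 47.8.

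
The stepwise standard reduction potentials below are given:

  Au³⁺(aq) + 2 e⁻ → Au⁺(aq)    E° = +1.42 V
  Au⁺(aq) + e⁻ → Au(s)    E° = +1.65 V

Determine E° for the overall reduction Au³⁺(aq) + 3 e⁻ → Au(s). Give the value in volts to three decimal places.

+1.497 V

Standard free energies of sequential steps add: ΔG°₃ = ΔG°₁ + ΔG°₂, so n₃E°₃ = n₁E°₁ + n₂E°₂.
E°₃ = (2×+1.42 + 1×+1.65) / 3 = (+4.490) / 3 = +1.497 V.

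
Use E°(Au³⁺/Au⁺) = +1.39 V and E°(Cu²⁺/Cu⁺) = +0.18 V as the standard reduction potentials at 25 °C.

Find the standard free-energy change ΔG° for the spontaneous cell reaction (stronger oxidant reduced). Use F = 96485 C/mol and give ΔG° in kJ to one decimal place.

-233.5 kJ

Au³⁺/Au⁺ (E° = +1.39 V) is the cathode; Cu²⁺/Cu⁺ (E° = +0.18 V) is the anode, so E°cell = +1.21 V.
Balancing electrons gives n = 2 (lcm of 2 and 1).
ΔG° = −nFE° = −(2)(96485)(+1.21) = -233,494 J = -233.5 kJ.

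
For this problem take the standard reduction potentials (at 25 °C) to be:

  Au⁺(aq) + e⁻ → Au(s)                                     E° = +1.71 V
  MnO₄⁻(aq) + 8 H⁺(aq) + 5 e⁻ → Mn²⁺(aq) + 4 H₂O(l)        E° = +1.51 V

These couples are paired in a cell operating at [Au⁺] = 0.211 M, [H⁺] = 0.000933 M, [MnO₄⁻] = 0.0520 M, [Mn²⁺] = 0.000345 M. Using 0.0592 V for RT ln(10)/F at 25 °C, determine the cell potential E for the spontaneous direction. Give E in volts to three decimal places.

Au⁺/Au is the cathode (higher E°), MnO₄⁻/Mn²⁺ the anode: E°cell = +1.71 − (+1.51) = +0.20 V, n = 5.
Overall: 5 Au⁺(aq) + Mn²⁺(aq) + 4 H₂O(l) → 5 Au(s) + MnO₄⁻(aq) + 8 H⁺(aq)
Q = [MnO₄⁻]·[H⁺]^8 / ([Au⁺]^5·[Mn²⁺]); log Q = -18.684.
E = E° − (0.0592/n) log Q = +0.20 − (0.0592/5)(-18.684) = +0.421 V.

+0.421 V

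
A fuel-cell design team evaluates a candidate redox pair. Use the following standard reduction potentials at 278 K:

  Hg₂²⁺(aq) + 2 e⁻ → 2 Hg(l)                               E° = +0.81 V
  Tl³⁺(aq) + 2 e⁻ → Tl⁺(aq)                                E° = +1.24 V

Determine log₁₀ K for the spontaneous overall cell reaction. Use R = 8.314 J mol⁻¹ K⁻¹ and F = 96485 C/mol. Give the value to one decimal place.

15.6

Cathode: Tl³⁺/Tl⁺; anode: Hg₂²⁺/Hg. E°cell = (+1.24) − (+0.81) = +0.43 V, with n = 2.
ΔG° = −nFE° = −RT ln K, so ln K = nFE°/(RT) = (2)(96485)(+0.43) / ((8.314)(278)) = 35.901.
log₁₀ K = 35.901 / ln 10 = 15.6.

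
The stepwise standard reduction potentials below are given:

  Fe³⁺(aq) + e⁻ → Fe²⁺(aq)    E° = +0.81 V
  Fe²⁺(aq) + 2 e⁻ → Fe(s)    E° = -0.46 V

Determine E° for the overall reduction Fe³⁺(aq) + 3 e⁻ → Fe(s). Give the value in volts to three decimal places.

Adding the free-energy changes (−nFE°) of the two steps gives −n₃FE°₃ = −n₁FE°₁ − n₂FE°₂.
E°₃ = (1×+0.81 + 2×-0.46) / 3 = (-0.110) / 3 = -0.037 V.

-0.037 V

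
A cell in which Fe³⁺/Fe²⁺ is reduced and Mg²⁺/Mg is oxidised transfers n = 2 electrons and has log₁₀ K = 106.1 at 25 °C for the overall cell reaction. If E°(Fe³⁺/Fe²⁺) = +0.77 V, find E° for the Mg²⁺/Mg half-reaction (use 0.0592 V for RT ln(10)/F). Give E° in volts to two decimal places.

-2.37 V

E°cell = (0.0592/n)·log K = (0.0592/2)(106.1) = +3.141 V.
Since Fe³⁺/Fe²⁺ is the cathode and Mg²⁺/Mg the anode, E°cell = E°(Fe³⁺/Fe²⁺) − E°(Mg²⁺/Mg).
So E°(Mg²⁺/Mg) = E°(Fe³⁺/Fe²⁺) − E°cell = (+0.77) − (+3.141) = -2.37 V.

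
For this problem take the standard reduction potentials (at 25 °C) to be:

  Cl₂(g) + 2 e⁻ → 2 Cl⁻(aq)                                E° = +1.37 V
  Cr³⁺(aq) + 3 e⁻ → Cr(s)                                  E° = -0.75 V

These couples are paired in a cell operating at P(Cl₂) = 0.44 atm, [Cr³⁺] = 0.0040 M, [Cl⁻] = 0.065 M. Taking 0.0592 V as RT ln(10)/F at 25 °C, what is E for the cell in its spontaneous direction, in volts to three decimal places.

Cl₂/Cl⁻ is the cathode (higher E°), Cr³⁺/Cr the anode: E°cell = +1.37 − (-0.75) = +2.12 V, n = 6.
Overall: 3 Cl₂(g) + 2 Cr(s) → 6 Cl⁻(aq) + 2 Cr³⁺(aq)
Q = [Cl⁻]^6·[Cr³⁺]^2 / (P(Cl₂)^3); log Q = -10.849.
E = E° − (0.0592/n) log Q = +2.12 − (0.0592/6)(-10.849) = +2.227 V.

+2.227 V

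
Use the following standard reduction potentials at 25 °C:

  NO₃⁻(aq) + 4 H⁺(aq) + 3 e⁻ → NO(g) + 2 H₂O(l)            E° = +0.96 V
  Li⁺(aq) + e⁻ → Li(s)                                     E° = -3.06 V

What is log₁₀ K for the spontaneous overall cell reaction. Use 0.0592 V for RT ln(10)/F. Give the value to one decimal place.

203.7

Cathode: NO₃⁻/NO; anode: Li⁺/Li. E°cell = +4.02 V, n = 3.
log K = nE°cell / 0.0592 = (3)(+4.02) / 0.0592 = 203.7.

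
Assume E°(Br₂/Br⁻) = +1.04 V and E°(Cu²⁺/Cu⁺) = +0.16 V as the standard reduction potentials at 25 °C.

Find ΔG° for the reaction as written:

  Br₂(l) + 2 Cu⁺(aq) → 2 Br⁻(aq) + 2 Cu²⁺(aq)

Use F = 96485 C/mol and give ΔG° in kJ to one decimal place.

As written, Br₂/Br⁻ is reduced (cathode) and Cu²⁺/Cu⁺ is oxidised (anode), so E°cell = (+1.04) − (+0.16) = +0.88 V.
Balancing electrons gives n = 2.
ΔG° = −nFE° = −(2)(96485)(+0.88) = -169,814 J = -169.8 kJ.

-169.8 kJ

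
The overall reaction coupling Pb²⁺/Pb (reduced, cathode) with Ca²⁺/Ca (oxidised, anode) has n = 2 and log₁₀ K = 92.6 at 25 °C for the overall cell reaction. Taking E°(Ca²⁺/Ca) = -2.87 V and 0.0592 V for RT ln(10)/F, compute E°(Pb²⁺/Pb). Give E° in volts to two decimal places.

E°cell = (0.0592/n)·log K = (0.0592/2)(92.6) = +2.741 V.
Since Pb²⁺/Pb is the cathode and Ca²⁺/Ca the anode, E°cell = E°(Pb²⁺/Pb) − E°(Ca²⁺/Ca).
So E°(Pb²⁺/Pb) = E°cell + E°(Ca²⁺/Ca) = +2.741 + (-2.87) = -0.13 V.

-0.13 V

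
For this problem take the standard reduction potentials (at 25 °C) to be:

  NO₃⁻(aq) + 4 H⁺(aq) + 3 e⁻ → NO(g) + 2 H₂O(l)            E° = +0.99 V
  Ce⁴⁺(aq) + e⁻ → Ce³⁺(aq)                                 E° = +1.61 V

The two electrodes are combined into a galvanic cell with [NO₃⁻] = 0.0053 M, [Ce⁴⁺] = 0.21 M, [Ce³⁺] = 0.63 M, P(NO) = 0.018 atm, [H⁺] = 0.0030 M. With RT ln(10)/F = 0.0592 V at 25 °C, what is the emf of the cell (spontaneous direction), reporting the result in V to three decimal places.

Ce⁴⁺/Ce³⁺ is the cathode (higher E°), NO₃⁻/NO the anode: E°cell = +1.61 − (+0.99) = +0.62 V, n = 3.
Overall: 3 Ce⁴⁺(aq) + NO(g) + 2 H₂O(l) → 3 Ce³⁺(aq) + NO₃⁻(aq) + 4 H⁺(aq)
Q = [Ce³⁺]^3·[NO₃⁻]·[H⁺]^4 / ([Ce⁴⁺]^3·P(NO)); log Q = -9.191.
E = E° − (0.0592/n) log Q = +0.62 − (0.0592/3)(-9.191) = +0.801 V.

+0.801 V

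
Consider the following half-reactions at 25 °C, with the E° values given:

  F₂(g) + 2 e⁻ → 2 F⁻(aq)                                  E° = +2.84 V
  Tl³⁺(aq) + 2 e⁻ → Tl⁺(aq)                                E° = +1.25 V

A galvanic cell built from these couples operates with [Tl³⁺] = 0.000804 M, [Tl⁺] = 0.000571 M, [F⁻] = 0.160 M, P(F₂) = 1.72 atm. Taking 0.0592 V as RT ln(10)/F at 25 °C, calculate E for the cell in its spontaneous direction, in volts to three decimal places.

+1.640 V

F₂/F⁻ is the cathode (higher E°), Tl³⁺/Tl⁺ the anode: E°cell = +2.84 − (+1.25) = +1.59 V, n = 2.
Overall: F₂(g) + Tl⁺(aq) → 2 F⁻(aq) + Tl³⁺(aq)
Q = [F⁻]^2·[Tl³⁺] / (P(F₂)·[Tl⁺]); log Q = -1.679.
E = E° − (0.0592/n) log Q = +1.59 − (0.0592/2)(-1.679) = +1.640 V.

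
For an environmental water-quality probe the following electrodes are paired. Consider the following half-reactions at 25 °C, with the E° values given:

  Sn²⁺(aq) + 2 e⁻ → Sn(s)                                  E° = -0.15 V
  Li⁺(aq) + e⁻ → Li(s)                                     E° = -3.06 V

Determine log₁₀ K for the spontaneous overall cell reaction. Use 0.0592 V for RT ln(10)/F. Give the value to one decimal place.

Cathode: Sn²⁺/Sn; anode: Li⁺/Li. E°cell = +2.91 V, n = 2.
log K = nE°cell / 0.0592 = (2)(+2.91) / 0.0592 = 98.3.

98.3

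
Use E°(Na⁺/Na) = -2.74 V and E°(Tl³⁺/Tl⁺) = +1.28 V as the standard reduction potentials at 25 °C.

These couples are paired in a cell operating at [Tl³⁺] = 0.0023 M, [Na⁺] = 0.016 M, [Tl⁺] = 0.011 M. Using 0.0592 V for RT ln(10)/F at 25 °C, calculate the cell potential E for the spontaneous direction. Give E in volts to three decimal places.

Tl³⁺/Tl⁺ is the cathode (higher E°), Na⁺/Na the anode: E°cell = +1.28 − (-2.74) = +4.02 V, n = 2.
Overall: Tl³⁺(aq) + 2 Na(s) → Tl⁺(aq) + 2 Na⁺(aq)
Q = [Tl⁺]·[Na⁺]^2 / ([Tl³⁺]); log Q = -2.912.
E = E° − (0.0592/n) log Q = +4.02 − (0.0592/2)(-2.912) = +4.106 V.

+4.106 V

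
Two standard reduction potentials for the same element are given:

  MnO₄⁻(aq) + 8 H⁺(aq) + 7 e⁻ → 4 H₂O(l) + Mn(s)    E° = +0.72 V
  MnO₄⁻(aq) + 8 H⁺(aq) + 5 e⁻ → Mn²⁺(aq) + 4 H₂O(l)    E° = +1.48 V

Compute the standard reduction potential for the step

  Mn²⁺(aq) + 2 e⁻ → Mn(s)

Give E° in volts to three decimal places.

Sequential free energies add, so n₃E°₃ = n₁E°₁ + n₂E°₂.
With n₃ = 7, and the known step contributing 5×(+1.48) V, the unknown satisfies 2·E° = 7×(+0.72) − 5×(+1.48) = -2.360.
E° = -2.360 / 2 = -1.180 V.

-1.180 V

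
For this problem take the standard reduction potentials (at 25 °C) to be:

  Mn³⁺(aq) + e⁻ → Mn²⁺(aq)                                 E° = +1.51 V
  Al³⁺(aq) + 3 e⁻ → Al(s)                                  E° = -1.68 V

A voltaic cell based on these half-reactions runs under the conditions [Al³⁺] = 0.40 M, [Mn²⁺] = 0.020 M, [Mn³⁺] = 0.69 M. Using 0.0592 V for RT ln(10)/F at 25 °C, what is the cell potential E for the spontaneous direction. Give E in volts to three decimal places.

+3.289 V

Mn³⁺/Mn²⁺ is the cathode (higher E°), Al³⁺/Al the anode: E°cell = +1.51 − (-1.68) = +3.19 V, n = 3.
Overall: 3 Mn³⁺(aq) + Al(s) → 3 Mn²⁺(aq) + Al³⁺(aq)
Q = [Mn²⁺]^3·[Al³⁺] / ([Mn³⁺]^3); log Q = -5.011.
E = E° − (0.0592/n) log Q = +3.19 − (0.0592/3)(-5.011) = +3.289 V.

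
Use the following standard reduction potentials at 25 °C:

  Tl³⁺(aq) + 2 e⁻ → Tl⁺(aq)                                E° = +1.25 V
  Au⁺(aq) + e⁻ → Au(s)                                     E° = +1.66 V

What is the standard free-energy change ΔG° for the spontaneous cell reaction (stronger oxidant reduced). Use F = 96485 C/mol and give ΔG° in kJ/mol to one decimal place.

Au⁺/Au (E° = +1.66 V) is the cathode; Tl³⁺/Tl⁺ (E° = +1.25 V) is the anode, so E°cell = +0.41 V.
Balancing electrons gives n = 2 (lcm of 1 and 2).
ΔG° = −nFE° = −(2)(96485)(+0.41) = -79,118 J = -79.1 kJ/mol.

-79.1 kJ/mol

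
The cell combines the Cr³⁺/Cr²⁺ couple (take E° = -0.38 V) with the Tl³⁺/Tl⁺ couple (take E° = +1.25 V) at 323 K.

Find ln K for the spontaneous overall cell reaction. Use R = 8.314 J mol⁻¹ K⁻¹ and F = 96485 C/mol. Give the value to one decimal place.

117.1

Cathode: Tl³⁺/Tl⁺; anode: Cr³⁺/Cr²⁺. E°cell = (+1.25) − (-0.38) = +1.63 V, with n = 2.
ΔG° = −nFE° = −RT ln K, so ln K = nFE°/(RT) = (2)(96485)(+1.63) / ((8.314)(323)) = 117.129.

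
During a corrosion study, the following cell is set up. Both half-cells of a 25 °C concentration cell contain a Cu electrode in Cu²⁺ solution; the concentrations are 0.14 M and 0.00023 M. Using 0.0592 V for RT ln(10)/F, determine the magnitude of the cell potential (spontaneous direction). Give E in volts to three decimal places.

For a concentration cell E°cell = 0. The 0.14 M side is the cathode (reduction is favoured where [Cu²⁺] is higher).
With n = 2, E = −(0.0592/2) log([Cu²⁺]ₐₙ/[Cu²⁺]꜀ₐₜ) = −(0.0592/2) log(0.00023/0.14) = −(0.0592/2)(-2.784) = +0.082 V.

+0.082 V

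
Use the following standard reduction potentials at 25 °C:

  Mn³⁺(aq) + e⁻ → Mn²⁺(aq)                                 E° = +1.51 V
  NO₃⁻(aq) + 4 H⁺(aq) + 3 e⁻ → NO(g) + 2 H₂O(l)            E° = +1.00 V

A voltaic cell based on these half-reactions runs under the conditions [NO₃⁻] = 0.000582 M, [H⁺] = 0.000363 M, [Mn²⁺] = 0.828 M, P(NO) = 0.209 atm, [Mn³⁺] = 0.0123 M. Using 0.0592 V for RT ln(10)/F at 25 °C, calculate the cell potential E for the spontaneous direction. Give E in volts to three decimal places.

Mn³⁺/Mn²⁺ is the cathode (higher E°), NO₃⁻/NO the anode: E°cell = +1.51 − (+1.00) = +0.51 V, n = 3.
Overall: 3 Mn³⁺(aq) + NO(g) + 2 H₂O(l) → 3 Mn²⁺(aq) + NO₃⁻(aq) + 4 H⁺(aq)
Q = [Mn²⁺]^3·[NO₃⁻]·[H⁺]^4 / ([Mn³⁺]^3·P(NO)); log Q = -10.831.
E = E° − (0.0592/n) log Q = +0.51 − (0.0592/3)(-10.831) = +0.724 V.

+0.724 V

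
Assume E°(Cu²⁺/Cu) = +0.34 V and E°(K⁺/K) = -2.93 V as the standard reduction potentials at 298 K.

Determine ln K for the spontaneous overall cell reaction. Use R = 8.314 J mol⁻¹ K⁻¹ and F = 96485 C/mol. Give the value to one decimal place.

Cathode: Cu²⁺/Cu; anode: K⁺/K. E°cell = (+0.34) − (-2.93) = +3.27 V, with n = 2.
ΔG° = −nFE° = −RT ln K, so ln K = nFE°/(RT) = (2)(96485)(+3.27) / ((8.314)(298)) = 254.690.

254.7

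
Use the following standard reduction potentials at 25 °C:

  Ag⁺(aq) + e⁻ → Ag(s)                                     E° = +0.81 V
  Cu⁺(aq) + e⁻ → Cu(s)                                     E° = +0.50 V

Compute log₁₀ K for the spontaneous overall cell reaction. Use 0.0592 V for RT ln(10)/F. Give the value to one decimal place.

Cathode: Ag⁺/Ag; anode: Cu⁺/Cu. E°cell = +0.31 V, n = 1.
log K = nE°cell / 0.0592 = (1)(+0.31) / 0.0592 = 5.2.

5.2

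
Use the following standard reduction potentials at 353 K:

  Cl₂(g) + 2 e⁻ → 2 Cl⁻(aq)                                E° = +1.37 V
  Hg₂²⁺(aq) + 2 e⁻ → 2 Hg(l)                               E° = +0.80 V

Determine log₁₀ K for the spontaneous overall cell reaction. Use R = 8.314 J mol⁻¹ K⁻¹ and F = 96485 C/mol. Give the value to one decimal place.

Cathode: Cl₂/Cl⁻; anode: Hg₂²⁺/Hg. E°cell = (+1.37) − (+0.80) = +0.57 V, with n = 2.
ΔG° = −nFE° = −RT ln K, so ln K = nFE°/(RT) = (2)(96485)(+0.57) / ((8.314)(353)) = 37.478.
log₁₀ K = 37.478 / ln 10 = 16.3.

16.3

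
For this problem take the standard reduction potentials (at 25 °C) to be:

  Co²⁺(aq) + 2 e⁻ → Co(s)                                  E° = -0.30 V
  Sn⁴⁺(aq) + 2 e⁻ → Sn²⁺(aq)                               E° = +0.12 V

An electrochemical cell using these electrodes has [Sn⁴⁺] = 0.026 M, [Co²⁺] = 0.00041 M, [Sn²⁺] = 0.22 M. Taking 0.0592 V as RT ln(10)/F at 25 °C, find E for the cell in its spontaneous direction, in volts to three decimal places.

Sn⁴⁺/Sn²⁺ is the cathode (higher E°), Co²⁺/Co the anode: E°cell = +0.12 − (-0.30) = +0.42 V, n = 2.
Overall: Sn⁴⁺(aq) + Co(s) → Sn²⁺(aq) + Co²⁺(aq)
Q = [Sn²⁺]·[Co²⁺] / ([Sn⁴⁺]); log Q = -2.460.
E = E° − (0.0592/n) log Q = +0.42 − (0.0592/2)(-2.460) = +0.493 V.

+0.493 V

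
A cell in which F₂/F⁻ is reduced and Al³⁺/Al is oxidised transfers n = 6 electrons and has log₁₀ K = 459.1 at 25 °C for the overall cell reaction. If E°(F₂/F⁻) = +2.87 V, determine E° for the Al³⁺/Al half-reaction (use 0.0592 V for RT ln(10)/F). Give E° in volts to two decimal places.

-1.66 V

E°cell = (0.0592/n)·log K = (0.0592/6)(459.1) = +4.530 V.
Since F₂/F⁻ is the cathode and Al³⁺/Al the anode, E°cell = E°(F₂/F⁻) − E°(Al³⁺/Al).
So E°(Al³⁺/Al) = E°(F₂/F⁻) − E°cell = (+2.87) − (+4.530) = -1.66 V.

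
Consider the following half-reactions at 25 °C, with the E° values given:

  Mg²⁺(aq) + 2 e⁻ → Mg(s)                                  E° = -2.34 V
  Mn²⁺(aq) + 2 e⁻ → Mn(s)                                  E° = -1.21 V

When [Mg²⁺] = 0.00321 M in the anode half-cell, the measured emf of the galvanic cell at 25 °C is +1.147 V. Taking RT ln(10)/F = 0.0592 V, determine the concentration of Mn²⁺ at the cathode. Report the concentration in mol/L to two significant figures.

0.012 M

Mn²⁺/Mn is the cathode, Mg²⁺/Mg the anode: E°cell = +1.13 V, n = 2.
Overall reaction: Mn²⁺(aq) + Mg(s) → Mn(s) + Mg²⁺(aq); Q = [Mg²⁺]^1/[Mn²⁺]^1.
From E = E° − (0.0592/n) log Q: log Q = (E° − E)·n/0.0592 = (+1.13 − (+1.147))·2/0.0592 = -0.5743.
So 1·log[Mn²⁺] = 1·log(0.00321) − log Q = -2.4935 − (-0.5743) = -1.9192; [Mn²⁺] = 10^(-1.9192) ≈ 0.012 M.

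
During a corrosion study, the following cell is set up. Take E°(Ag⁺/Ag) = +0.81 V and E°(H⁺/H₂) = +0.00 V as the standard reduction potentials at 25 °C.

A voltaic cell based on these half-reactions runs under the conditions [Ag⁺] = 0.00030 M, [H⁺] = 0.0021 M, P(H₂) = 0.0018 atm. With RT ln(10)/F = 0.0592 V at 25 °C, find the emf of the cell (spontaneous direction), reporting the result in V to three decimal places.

Ag⁺/Ag is the cathode (higher E°), H⁺/H₂ the anode: E°cell = +0.81 − (+0.00) = +0.81 V, n = 2.
Overall: 2 Ag⁺(aq) + H₂(g) → 2 Ag(s) + 2 H⁺(aq)
Q = [H⁺]^2 / ([Ag⁺]^2·P(H₂)); log Q = 4.435.
E = E° − (0.0592/n) log Q = +0.81 − (0.0592/2)(4.435) = +0.679 V.

+0.679 V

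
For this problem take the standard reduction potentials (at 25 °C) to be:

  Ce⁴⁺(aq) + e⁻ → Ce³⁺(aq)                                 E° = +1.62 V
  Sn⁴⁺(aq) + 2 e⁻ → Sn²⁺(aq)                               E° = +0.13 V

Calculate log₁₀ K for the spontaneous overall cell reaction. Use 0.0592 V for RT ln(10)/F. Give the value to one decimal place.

Cathode: Ce⁴⁺/Ce³⁺; anode: Sn⁴⁺/Sn²⁺. E°cell = +1.49 V, n = 2.
log K = nE°cell / 0.0592 = (2)(+1.49) / 0.0592 = 50.3.

50.3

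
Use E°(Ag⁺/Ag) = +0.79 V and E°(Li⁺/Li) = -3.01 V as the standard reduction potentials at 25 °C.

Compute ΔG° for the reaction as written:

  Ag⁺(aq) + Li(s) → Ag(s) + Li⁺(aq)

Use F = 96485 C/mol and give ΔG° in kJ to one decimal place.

As written, Ag⁺/Ag is reduced (cathode) and Li⁺/Li is oxidised (anode), so E°cell = (+0.79) − (-3.01) = +3.80 V.
Balancing electrons gives n = 1.
ΔG° = −nFE° = −(1)(96485)(+3.80) = -366,643 J = -366.6 kJ.

-366.6 kJ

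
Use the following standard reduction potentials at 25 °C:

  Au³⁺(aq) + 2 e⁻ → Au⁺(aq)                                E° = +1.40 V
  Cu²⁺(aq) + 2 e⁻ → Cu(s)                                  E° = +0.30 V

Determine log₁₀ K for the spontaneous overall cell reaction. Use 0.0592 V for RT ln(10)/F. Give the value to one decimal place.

Cathode: Au³⁺/Au⁺; anode: Cu²⁺/Cu. E°cell = +1.10 V, n = 2.
log K = nE°cell / 0.0592 = (2)(+1.10) / 0.0592 = 37.2.

37.2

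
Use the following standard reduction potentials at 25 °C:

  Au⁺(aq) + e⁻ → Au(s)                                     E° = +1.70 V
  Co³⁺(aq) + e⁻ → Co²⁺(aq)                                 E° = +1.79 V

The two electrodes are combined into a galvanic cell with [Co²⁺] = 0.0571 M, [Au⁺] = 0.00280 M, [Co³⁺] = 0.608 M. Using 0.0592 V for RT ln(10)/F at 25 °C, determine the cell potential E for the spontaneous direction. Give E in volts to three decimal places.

Co³⁺/Co²⁺ is the cathode (higher E°), Au⁺/Au the anode: E°cell = +1.79 − (+1.70) = +0.09 V, n = 1.
Overall: Co³⁺(aq) + Au(s) → Co²⁺(aq) + Au⁺(aq)
Q = [Co²⁺]·[Au⁺] / ([Co³⁺]); log Q = -3.580.
E = E° − (0.0592/n) log Q = +0.09 − (0.0592/1)(-3.580) = +0.302 V.

+0.302 V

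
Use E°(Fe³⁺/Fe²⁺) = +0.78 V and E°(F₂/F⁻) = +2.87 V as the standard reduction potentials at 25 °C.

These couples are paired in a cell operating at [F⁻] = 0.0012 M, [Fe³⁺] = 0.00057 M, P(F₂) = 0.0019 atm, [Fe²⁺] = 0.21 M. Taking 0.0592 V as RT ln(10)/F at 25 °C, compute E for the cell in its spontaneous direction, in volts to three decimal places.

+2.334 V

F₂/F⁻ is the cathode (higher E°), Fe³⁺/Fe²⁺ the anode: E°cell = +2.87 − (+0.78) = +2.09 V, n = 2.
Overall: F₂(g) + 2 Fe²⁺(aq) → 2 F⁻(aq) + 2 Fe³⁺(aq)
Q = [F⁻]^2·[Fe³⁺]^2 / (P(F₂)·[Fe²⁺]^2); log Q = -8.253.
E = E° − (0.0592/n) log Q = +2.09 − (0.0592/2)(-8.253) = +2.334 V.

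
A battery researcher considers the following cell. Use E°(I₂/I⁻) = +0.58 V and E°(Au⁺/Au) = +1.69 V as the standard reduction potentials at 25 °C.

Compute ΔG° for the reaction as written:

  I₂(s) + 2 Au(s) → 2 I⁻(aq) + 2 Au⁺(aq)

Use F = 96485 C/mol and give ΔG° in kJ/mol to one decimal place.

+214.2 kJ/mol

As written, I₂/I⁻ is reduced (cathode) and Au⁺/Au is oxidised (anode), so E°cell = (+0.58) − (+1.69) = -1.11 V.
Balancing electrons gives n = 2.
ΔG° = −nFE° = −(2)(96485)(-1.11) = 214,197 J = +214.2 kJ/mol.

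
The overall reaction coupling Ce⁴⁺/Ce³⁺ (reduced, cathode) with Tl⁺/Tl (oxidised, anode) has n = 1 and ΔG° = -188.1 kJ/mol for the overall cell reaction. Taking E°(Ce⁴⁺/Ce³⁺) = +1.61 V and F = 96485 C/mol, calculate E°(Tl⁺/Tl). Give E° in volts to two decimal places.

E°cell = −ΔG°/(nF) = −(-188.1×10³)/((1)(96485)) = +1.950 V.
Since Ce⁴⁺/Ce³⁺ is the cathode and Tl⁺/Tl the anode, E°cell = E°(Ce⁴⁺/Ce³⁺) − E°(Tl⁺/Tl).
So E°(Tl⁺/Tl) = E°(Ce⁴⁺/Ce³⁺) − E°cell = (+1.61) − (+1.950) = -0.34 V.

-0.34 V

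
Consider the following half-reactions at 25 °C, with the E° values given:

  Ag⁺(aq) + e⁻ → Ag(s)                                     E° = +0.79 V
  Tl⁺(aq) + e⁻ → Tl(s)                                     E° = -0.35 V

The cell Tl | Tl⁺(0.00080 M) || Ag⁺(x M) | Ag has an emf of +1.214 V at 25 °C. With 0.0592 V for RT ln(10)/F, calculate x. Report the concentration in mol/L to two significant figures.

Ag⁺/Ag is the cathode, Tl⁺/Tl the anode: E°cell = +1.14 V, n = 1.
Overall reaction: Ag⁺(aq) + Tl(s) → Ag(s) + Tl⁺(aq); Q = [Tl⁺]^1/[Ag⁺]^1.
From E = E° − (0.0592/n) log Q: log Q = (E° − E)·n/0.0592 = (+1.14 − (+1.214))·1/0.0592 = -1.2500.
So 1·log[Ag⁺] = 1·log(0.0008) − log Q = -3.0969 − (-1.2500) = -1.8469; [Ag⁺] = 10^(-1.8469) ≈ 0.014 M.

0.014 M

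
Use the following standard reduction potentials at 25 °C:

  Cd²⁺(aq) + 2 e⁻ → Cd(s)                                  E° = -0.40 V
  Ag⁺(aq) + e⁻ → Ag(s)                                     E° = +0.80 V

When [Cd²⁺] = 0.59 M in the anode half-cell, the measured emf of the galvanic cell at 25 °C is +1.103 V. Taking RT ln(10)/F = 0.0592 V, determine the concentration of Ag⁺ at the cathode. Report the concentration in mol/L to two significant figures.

Ag⁺/Ag is the cathode, Cd²⁺/Cd the anode: E°cell = +1.20 V, n = 2.
Overall reaction: 2 Ag⁺(aq) + Cd(s) → 2 Ag(s) + Cd²⁺(aq); Q = [Cd²⁺]^1/[Ag⁺]^2.
From E = E° − (0.0592/n) log Q: log Q = (E° − E)·n/0.0592 = (+1.20 − (+1.103))·2/0.0592 = 3.2770.
So 2·log[Ag⁺] = 1·log(0.59) − log Q = -0.2291 − (3.2770) = -3.5061; log[Ag⁺] = -3.5061 / 2 = -1.7530; [Ag⁺] = 10^(-1.7530) ≈ 0.018 M.

0.018 M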